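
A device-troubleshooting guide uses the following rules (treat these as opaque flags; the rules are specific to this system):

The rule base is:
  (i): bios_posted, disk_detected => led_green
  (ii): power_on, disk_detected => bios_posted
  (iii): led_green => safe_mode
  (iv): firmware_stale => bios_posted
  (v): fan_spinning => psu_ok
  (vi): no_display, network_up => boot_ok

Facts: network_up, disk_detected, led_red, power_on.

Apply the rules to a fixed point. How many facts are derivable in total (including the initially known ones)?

[1] (ii) [power_on, disk_detected => bios_posted]. ⇒ new: bios_posted.
[2] (i) [bios_posted, disk_detected => led_green]. ⇒ new: led_green.
[3] (iii) [led_green => safe_mode]. ⇒ new: safe_mode.
Closure: {bios_posted, disk_detected, led_green, led_red, network_up, power_on, safe_mode} — 7 facts.

7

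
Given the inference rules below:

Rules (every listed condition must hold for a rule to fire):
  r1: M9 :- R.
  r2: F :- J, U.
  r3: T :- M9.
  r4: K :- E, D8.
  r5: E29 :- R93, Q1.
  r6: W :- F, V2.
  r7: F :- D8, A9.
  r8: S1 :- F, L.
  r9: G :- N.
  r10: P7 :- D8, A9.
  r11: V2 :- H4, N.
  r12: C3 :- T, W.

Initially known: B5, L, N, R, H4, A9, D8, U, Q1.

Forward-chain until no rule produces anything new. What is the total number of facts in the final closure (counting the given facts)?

18

Round 1: r1 [M9 :- R.]; r7 [F :- D8, A9.]; r9 [G :- N.]; r10 [P7 :- D8, A9.]; r11 [V2 :- H4, N.]. Adds M9, F, G, P7, V2.
Round 2: r3 [T :- M9.]; r6 [W :- F, V2.]; r8 [S1 :- F, L.]. Adds T, W, S1.
Round 3: r12 [C3 :- T, W.]. Adds C3.
Closure: {A9, B5, C3, D8, F, G, H4, L, M9, N, P7, Q1, R, S1, T, U, V2, W} — 18 facts.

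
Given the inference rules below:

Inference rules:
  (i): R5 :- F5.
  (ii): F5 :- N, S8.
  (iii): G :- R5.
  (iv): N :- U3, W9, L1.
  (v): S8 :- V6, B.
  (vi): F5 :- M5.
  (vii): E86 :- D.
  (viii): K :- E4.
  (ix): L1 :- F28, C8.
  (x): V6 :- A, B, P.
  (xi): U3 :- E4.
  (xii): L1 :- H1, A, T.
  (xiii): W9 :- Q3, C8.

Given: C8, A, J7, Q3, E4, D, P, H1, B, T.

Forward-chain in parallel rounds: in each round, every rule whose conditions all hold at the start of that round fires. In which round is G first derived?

5

Round 1 — (vii), (viii), (x), (xi), (xii), (xiii), derive E86, K, V6, U3, L1, W9.
Round 2 — (iv), (v), derive N, S8.
Round 3 — (ii), derive F5.
Round 4 — (i), derive R5.
Round 5 — (iii), derive G.
G first appears in round 5.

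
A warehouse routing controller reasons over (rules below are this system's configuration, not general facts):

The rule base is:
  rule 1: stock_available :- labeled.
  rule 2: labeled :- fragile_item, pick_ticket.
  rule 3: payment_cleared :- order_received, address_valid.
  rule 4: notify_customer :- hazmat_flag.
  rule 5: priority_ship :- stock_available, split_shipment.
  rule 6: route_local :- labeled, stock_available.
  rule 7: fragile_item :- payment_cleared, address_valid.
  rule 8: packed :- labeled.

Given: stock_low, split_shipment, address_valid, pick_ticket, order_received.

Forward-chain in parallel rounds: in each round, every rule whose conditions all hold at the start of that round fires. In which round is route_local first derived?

5

Round 1: rule 3 [payment_cleared :- order_received, address_valid.]. New: payment_cleared.
Round 2: rule 7 [fragile_item :- payment_cleared, address_valid.]. New: fragile_item.
Round 3: rule 2 [labeled :- fragile_item, pick_ticket.]. New: labeled.
Round 4: rule 1 [stock_available :- labeled.]; rule 8 [packed :- labeled.]. New: stock_available, packed.
Round 5: rule 5 [priority_ship :- stock_available, split_shipment.]; rule 6 [route_local :- labeled, stock_available.]. New: priority_ship, route_local.
route_local first appears in round 5.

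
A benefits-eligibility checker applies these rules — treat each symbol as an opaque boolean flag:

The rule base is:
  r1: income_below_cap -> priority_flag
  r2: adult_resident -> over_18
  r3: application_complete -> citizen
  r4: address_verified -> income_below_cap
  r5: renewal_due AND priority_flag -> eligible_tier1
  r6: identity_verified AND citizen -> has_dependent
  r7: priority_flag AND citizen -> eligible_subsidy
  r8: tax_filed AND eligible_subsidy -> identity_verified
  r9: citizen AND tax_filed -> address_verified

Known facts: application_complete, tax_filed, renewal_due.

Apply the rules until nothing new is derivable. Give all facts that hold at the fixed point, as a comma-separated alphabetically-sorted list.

address_verified, application_complete, citizen, eligible_subsidy, eligible_tier1, has_dependent, identity_verified, income_below_cap, priority_flag, renewal_due, tax_filed

Round 1: r3 [application_complete -> citizen]. Adds citizen.
Round 2: r9 [citizen AND tax_filed -> address_verified]. Adds address_verified.
Round 3: r4 [address_verified -> income_below_cap]. Adds income_below_cap.
Round 4: r1 [income_below_cap -> priority_flag]. Adds priority_flag.
Round 5: r5 [renewal_due AND priority_flag -> eligible_tier1]; r7 [priority_flag AND citizen -> eligible_subsidy]. Adds eligible_tier1, eligible_subsidy.
Round 6: r8 [tax_filed AND eligible_subsidy -> identity_verified]. Adds identity_verified.
Round 7: r6 [identity_verified AND citizen -> has_dependent]. Adds has_dependent.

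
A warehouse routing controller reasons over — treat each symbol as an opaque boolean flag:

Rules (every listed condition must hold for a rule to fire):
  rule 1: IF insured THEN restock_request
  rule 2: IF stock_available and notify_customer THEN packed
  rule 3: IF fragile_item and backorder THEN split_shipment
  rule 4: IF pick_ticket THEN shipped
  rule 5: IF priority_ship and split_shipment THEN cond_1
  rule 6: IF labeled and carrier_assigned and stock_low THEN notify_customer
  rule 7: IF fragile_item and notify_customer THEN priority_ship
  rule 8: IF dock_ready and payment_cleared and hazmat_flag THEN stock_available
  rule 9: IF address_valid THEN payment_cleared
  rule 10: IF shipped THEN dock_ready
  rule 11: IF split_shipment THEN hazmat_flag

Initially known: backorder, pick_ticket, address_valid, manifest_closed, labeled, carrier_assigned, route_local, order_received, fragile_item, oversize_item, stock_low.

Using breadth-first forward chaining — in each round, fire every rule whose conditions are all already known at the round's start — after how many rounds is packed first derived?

4

Round 1 fires rule 3, rule 4, rule 6, rule 9, giving split_shipment, shipped, notify_customer, payment_cleared.
Round 2 fires rule 7, rule 10, rule 11, giving priority_ship, dock_ready, hazmat_flag.
Round 3 fires rule 5, rule 8, giving cond_1, stock_available.
Round 4 fires rule 2, giving packed.
packed first appears in round 4.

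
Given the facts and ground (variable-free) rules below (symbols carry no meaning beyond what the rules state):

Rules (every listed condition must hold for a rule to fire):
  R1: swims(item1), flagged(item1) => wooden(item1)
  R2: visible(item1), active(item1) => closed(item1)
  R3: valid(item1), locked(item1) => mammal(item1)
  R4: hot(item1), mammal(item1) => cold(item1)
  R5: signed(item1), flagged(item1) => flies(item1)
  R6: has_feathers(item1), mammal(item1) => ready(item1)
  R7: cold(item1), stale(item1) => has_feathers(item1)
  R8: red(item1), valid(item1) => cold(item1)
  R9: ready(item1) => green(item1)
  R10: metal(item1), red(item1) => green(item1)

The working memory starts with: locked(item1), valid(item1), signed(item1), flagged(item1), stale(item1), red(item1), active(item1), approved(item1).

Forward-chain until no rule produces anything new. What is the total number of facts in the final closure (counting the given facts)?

14

Round 1: R3 [valid(item1), locked(item1) => mammal(item1)]; R5 [signed(item1), flagged(item1) => flies(item1)]; R8 [red(item1), valid(item1) => cold(item1)]. Adds mammal(item1), flies(item1), cold(item1).
Round 2: R7 [cold(item1), stale(item1) => has_feathers(item1)]. Adds has_feathers(item1).
Round 3: R6 [has_feathers(item1), mammal(item1) => ready(item1)]. Adds ready(item1).
Round 4: R9 [ready(item1) => green(item1)]. Adds green(item1).
Closure: {active(item1), approved(item1), cold(item1), flagged(item1), flies(item1), green(item1), has_feathers(item1), locked(item1), mammal(item1), ready(item1), red(item1), signed(item1), stale(item1), valid(item1)} — 14 facts.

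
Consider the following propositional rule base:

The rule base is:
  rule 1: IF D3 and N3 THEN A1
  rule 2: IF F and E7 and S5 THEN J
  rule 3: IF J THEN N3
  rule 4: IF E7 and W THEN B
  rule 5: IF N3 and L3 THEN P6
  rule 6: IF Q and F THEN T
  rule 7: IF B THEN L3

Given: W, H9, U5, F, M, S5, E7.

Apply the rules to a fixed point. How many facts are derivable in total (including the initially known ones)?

Round 1: rule 2 [IF F and E7 and S5 THEN J]; rule 4 [IF E7 and W THEN B]. New: J, B.
Round 2: rule 3 [IF J THEN N3]; rule 7 [IF B THEN L3]. New: N3, L3.
Round 3: rule 5 [IF N3 and L3 THEN P6]. New: P6.
Closure: {B, E7, F, H9, J, L3, M, N3, P6, S5, U5, W} — 12 facts.

12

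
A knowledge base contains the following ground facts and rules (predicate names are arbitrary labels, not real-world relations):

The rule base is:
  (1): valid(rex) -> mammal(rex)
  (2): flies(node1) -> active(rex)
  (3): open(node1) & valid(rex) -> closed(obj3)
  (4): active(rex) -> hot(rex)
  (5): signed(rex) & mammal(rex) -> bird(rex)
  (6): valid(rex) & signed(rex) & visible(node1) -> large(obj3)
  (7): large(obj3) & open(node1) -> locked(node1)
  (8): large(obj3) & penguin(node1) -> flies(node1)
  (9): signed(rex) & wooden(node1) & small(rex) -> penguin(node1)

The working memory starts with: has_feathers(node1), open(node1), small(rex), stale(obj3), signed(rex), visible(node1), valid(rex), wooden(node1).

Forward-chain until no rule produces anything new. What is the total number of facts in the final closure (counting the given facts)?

Round 1 fires (1), (3), (6), (9), giving mammal(rex), closed(obj3), large(obj3), penguin(node1).
Round 2 fires (5), (7), (8), giving bird(rex), locked(node1), flies(node1).
Round 3 fires (2), giving active(rex).
Round 4 fires (4), giving hot(rex).
Closure: {active(rex), bird(rex), closed(obj3), flies(node1), has_feathers(node1), hot(rex), large(obj3), locked(node1), mammal(rex), open(node1), penguin(node1), signed(rex), small(rex), stale(obj3), valid(rex), visible(node1), wooden(node1)} — 17 facts.

17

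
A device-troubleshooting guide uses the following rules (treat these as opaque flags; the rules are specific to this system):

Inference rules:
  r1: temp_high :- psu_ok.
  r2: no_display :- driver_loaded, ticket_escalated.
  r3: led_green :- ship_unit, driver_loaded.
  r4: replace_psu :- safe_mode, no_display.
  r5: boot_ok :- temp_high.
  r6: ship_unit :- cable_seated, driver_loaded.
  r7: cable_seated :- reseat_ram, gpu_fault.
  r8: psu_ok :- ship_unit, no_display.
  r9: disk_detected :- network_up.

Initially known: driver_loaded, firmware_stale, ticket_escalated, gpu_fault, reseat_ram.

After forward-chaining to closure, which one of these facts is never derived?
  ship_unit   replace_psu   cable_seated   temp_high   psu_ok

replace_psu

Round 1: r2 [no_display :- driver_loaded, ticket_escalated.]; r7 [cable_seated :- reseat_ram, gpu_fault.]. New: no_display, cable_seated.
Round 2: r6 [ship_unit :- cable_seated, driver_loaded.]. New: ship_unit.
Round 3: r3 [led_green :- ship_unit, driver_loaded.]; r8 [psu_ok :- ship_unit, no_display.]. New: led_green, psu_ok.
Round 4: r1 [temp_high :- psu_ok.]. New: temp_high.
Round 5: r5 [boot_ok :- temp_high.]. New: boot_ok.
Derived: cable_seated (round 1), temp_high (round 4), psu_ok (round 3), ship_unit (round 2). replace_psu never appears in any round.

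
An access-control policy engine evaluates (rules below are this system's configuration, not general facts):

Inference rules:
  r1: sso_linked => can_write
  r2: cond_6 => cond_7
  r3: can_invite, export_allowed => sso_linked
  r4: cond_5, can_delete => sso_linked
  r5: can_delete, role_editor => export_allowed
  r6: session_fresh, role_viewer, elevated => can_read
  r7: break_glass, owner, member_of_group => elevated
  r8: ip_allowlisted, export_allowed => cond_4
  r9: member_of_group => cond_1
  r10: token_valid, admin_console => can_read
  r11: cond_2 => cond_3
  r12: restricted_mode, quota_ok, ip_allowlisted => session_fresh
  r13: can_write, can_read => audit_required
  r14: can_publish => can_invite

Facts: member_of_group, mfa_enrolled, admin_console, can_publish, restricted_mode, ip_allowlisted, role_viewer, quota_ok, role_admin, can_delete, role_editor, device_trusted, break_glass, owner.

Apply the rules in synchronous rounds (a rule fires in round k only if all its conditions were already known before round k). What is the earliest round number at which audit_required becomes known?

Round 1: r5 [can_delete, role_editor => export_allowed]; r7 [break_glass, owner, member_of_group => elevated]; r9 [member_of_group => cond_1]; r12 [restricted_mode, quota_ok, ip_allowlisted => session_fresh]; r14 [can_publish => can_invite]. New: export_allowed, elevated, cond_1, session_fresh, can_invite.
Round 2: r3 [can_invite, export_allowed => sso_linked]; r6 [session_fresh, role_viewer, elevated => can_read]; r8 [ip_allowlisted, export_allowed => cond_4]. New: sso_linked, can_read, cond_4.
Round 3: r1 [sso_linked => can_write]. New: can_write.
Round 4: r13 [can_write, can_read => audit_required]. New: audit_required.
audit_required first appears in round 4.

4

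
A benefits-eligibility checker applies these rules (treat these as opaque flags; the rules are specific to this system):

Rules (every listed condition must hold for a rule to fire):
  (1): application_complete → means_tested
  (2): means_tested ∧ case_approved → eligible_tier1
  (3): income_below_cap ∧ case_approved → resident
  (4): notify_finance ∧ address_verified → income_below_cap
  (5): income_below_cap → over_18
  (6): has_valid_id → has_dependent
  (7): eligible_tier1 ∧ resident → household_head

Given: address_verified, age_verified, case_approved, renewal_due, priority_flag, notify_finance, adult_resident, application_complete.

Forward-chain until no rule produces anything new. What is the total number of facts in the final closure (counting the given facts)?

Round 1: (1) [application_complete → means_tested]; (4) [notify_finance ∧ address_verified → income_below_cap]. New: means_tested, income_below_cap.
Round 2: (2) [means_tested ∧ case_approved → eligible_tier1]; (3) [income_below_cap ∧ case_approved → resident]; (5) [income_below_cap → over_18]. New: eligible_tier1, resident, over_18.
Round 3: (7) [eligible_tier1 ∧ resident → household_head]. New: household_head.
Closure: {address_verified, adult_resident, age_verified, application_complete, case_approved, eligible_tier1, household_head, income_below_cap, means_tested, notify_finance, over_18, priority_flag, renewal_due, resident} — 14 facts.

14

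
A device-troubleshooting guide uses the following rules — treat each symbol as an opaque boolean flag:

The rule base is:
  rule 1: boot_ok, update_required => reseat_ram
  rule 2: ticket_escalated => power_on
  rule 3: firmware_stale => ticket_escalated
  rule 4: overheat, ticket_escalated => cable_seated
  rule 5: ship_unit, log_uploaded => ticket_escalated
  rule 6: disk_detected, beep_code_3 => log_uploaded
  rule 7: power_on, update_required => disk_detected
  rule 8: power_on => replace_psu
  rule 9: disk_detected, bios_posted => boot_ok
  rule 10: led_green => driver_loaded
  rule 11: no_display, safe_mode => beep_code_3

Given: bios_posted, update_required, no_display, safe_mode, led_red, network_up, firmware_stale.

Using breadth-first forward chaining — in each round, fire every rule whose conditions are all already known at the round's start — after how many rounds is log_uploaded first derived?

Round 1: rule 3 [firmware_stale => ticket_escalated]; rule 11 [no_display, safe_mode => beep_code_3]. New: ticket_escalated, beep_code_3.
Round 2: rule 2 [ticket_escalated => power_on]. New: power_on.
Round 3: rule 7 [power_on, update_required => disk_detected]; rule 8 [power_on => replace_psu]. New: disk_detected, replace_psu.
Round 4: rule 6 [disk_detected, beep_code_3 => log_uploaded]; rule 9 [disk_detected, bios_posted => boot_ok]. New: log_uploaded, boot_ok.
log_uploaded first appears in round 4.

4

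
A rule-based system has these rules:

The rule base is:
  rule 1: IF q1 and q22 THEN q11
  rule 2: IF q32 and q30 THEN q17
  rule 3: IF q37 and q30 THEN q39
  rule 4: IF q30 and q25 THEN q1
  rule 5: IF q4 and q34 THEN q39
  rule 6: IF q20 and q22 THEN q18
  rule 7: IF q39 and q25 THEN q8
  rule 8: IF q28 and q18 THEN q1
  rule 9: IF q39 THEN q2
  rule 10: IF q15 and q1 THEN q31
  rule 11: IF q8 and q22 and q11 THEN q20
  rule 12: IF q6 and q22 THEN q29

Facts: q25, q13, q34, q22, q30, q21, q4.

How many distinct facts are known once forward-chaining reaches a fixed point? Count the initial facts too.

14

Round 1: rule 4 [IF q30 and q25 THEN q1]; rule 5 [IF q4 and q34 THEN q39]. Adds q1, q39.
Round 2: rule 1 [IF q1 and q22 THEN q11]; rule 7 [IF q39 and q25 THEN q8]; rule 9 [IF q39 THEN q2]. Adds q11, q8, q2.
Round 3: rule 11 [IF q8 and q22 and q11 THEN q20]. Adds q20.
Round 4: rule 6 [IF q20 and q22 THEN q18]. Adds q18.
Closure: {q1, q11, q13, q18, q2, q20, q21, q22, q25, q30, q34, q39, q4, q8} — 14 facts.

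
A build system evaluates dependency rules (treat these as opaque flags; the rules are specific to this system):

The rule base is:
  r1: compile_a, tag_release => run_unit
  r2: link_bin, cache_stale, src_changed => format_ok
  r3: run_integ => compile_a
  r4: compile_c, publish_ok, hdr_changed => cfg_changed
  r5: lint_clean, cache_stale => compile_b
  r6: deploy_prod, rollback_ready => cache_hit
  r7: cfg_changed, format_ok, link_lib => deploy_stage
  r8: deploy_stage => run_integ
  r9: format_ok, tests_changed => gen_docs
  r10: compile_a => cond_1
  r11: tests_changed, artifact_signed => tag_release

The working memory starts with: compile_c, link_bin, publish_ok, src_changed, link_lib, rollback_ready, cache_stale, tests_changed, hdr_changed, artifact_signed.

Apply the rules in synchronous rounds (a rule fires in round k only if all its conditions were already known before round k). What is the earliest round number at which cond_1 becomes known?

5

[1] r2 [link_bin, cache_stale, src_changed => format_ok]; r4 [compile_c, publish_ok, hdr_changed => cfg_changed]; r11 [tests_changed, artifact_signed => tag_release]. ⇒ new: format_ok, cfg_changed, tag_release.
[2] r7 [cfg_changed, format_ok, link_lib => deploy_stage]; r9 [format_ok, tests_changed => gen_docs]. ⇒ new: deploy_stage, gen_docs.
[3] r8 [deploy_stage => run_integ]. ⇒ new: run_integ.
[4] r3 [run_integ => compile_a]. ⇒ new: compile_a.
[5] r1 [compile_a, tag_release => run_unit]; r10 [compile_a => cond_1]. ⇒ new: run_unit, cond_1.
cond_1 first appears in round 5.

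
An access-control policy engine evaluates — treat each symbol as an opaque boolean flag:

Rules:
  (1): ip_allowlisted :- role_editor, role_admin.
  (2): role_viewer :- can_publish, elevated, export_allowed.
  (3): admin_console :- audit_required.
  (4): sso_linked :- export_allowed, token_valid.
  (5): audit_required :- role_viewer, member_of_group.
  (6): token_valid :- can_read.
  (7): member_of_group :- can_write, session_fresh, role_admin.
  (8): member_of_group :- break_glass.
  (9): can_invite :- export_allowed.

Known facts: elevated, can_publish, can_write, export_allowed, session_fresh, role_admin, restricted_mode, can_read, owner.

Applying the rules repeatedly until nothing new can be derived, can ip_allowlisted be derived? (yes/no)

no

Round 1: (2) [role_viewer :- can_publish, elevated, export_allowed.]; (6) [token_valid :- can_read.]; (7) [member_of_group :- can_write, session_fresh, role_admin.]; (9) [can_invite :- export_allowed.]. Adds role_viewer, token_valid, member_of_group, can_invite.
Round 2: (4) [sso_linked :- export_allowed, token_valid.]; (5) [audit_required :- role_viewer, member_of_group.]. Adds sso_linked, audit_required.
Round 3: (3) [admin_console :- audit_required.]. Adds admin_console.
Fixed point reached. ip_allowlisted is concluded only by (1); (1) needs role_editor (never derived).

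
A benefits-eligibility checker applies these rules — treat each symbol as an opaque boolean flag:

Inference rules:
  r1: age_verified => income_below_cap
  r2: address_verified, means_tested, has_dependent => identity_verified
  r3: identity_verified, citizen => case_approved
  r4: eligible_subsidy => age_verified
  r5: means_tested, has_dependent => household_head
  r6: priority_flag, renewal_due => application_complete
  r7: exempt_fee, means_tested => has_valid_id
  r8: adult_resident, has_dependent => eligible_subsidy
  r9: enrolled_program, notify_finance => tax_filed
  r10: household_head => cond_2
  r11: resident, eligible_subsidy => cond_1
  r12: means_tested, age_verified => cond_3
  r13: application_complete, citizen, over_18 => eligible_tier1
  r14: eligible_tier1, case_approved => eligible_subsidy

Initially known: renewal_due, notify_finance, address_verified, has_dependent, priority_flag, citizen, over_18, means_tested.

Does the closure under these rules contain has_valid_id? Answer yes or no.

no

[1] r2 [address_verified, means_tested, has_dependent => identity_verified]; r5 [means_tested, has_dependent => household_head]; r6 [priority_flag, renewal_due => application_complete]. ⇒ new: identity_verified, household_head, application_complete.
[2] r3 [identity_verified, citizen => case_approved]; r10 [household_head => cond_2]; r13 [application_complete, citizen, over_18 => eligible_tier1]. ⇒ new: case_approved, cond_2, eligible_tier1.
[3] r14 [eligible_tier1, case_approved => eligible_subsidy]. ⇒ new: eligible_subsidy.
[4] r4 [eligible_subsidy => age_verified]. ⇒ new: age_verified.
[5] r1 [age_verified => income_below_cap]; r12 [means_tested, age_verified => cond_3]. ⇒ new: income_below_cap, cond_3.
Fixed point reached. has_valid_id is concluded only by r7; r7 needs exempt_fee (never derived).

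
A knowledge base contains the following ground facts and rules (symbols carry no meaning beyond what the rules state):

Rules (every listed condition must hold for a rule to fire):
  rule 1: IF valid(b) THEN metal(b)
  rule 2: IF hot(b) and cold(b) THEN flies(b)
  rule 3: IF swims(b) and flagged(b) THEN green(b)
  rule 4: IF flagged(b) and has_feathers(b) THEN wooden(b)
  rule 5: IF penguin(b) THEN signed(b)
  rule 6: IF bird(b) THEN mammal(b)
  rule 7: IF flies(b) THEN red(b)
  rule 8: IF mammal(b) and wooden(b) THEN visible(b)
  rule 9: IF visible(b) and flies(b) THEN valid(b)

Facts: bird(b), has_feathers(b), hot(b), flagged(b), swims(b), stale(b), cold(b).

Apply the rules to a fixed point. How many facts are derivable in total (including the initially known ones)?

Round 1: rule 2 [IF hot(b) and cold(b) THEN flies(b)]; rule 3 [IF swims(b) and flagged(b) THEN green(b)]; rule 4 [IF flagged(b) and has_feathers(b) THEN wooden(b)]; rule 6 [IF bird(b) THEN mammal(b)]. Adds flies(b), green(b), wooden(b), mammal(b).
Round 2: rule 7 [IF flies(b) THEN red(b)]; rule 8 [IF mammal(b) and wooden(b) THEN visible(b)]. Adds red(b), visible(b).
Round 3: rule 9 [IF visible(b) and flies(b) THEN valid(b)]. Adds valid(b).
Round 4: rule 1 [IF valid(b) THEN metal(b)]. Adds metal(b).
Closure: {bird(b), cold(b), flagged(b), flies(b), green(b), has_feathers(b), hot(b), mammal(b), metal(b), red(b), stale(b), swims(b), valid(b), visible(b), wooden(b)} — 15 facts.

15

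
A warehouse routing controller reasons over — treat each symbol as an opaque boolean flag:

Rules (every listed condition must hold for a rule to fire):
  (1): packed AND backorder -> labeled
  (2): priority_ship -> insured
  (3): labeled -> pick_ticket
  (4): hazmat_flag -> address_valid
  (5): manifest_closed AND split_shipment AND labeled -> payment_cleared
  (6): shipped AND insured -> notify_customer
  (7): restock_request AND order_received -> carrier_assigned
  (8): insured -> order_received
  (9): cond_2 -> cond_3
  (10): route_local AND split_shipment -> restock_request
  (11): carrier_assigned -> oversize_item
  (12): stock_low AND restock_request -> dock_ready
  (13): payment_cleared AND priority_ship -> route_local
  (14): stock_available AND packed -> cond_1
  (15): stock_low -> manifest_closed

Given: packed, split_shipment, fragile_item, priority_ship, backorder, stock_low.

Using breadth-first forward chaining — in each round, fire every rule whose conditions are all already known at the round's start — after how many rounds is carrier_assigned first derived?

5

[1] (1) [packed AND backorder -> labeled]; (2) [priority_ship -> insured]; (15) [stock_low -> manifest_closed]. ⇒ new: labeled, insured, manifest_closed.
[2] (3) [labeled -> pick_ticket]; (5) [manifest_closed AND split_shipment AND labeled -> payment_cleared]; (8) [insured -> order_received]. ⇒ new: pick_ticket, payment_cleared, order_received.
[3] (13) [payment_cleared AND priority_ship -> route_local]. ⇒ new: route_local.
[4] (10) [route_local AND split_shipment -> restock_request]. ⇒ new: restock_request.
[5] (7) [restock_request AND order_received -> carrier_assigned]; (12) [stock_low AND restock_request -> dock_ready]. ⇒ new: carrier_assigned, dock_ready.
carrier_assigned first appears in round 5.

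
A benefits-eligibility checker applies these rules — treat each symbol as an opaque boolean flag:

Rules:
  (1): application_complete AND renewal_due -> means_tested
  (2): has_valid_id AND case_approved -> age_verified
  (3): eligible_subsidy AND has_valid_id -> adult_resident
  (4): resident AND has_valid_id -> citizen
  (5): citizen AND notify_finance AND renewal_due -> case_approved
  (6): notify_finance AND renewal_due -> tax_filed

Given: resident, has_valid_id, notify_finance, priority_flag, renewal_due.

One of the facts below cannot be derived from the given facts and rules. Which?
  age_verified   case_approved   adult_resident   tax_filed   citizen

Round 1 — (4), (6), derive citizen, tax_filed.
Round 2 — (5), derive case_approved.
Round 3 — (2), derive age_verified.
Derived: age_verified (round 3), tax_filed (round 1), citizen (round 1), case_approved (round 2). adult_resident never appears in any round.

adult_resident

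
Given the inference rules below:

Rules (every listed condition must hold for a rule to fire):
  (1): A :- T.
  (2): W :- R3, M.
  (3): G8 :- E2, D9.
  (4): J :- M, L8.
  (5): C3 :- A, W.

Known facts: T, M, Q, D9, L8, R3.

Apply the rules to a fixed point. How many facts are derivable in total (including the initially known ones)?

10

Round 1 fires (1), (2), (4), giving A, W, J.
Round 2 fires (5), giving C3.
Closure: {A, C3, D9, J, L8, M, Q, R3, T, W} — 10 facts.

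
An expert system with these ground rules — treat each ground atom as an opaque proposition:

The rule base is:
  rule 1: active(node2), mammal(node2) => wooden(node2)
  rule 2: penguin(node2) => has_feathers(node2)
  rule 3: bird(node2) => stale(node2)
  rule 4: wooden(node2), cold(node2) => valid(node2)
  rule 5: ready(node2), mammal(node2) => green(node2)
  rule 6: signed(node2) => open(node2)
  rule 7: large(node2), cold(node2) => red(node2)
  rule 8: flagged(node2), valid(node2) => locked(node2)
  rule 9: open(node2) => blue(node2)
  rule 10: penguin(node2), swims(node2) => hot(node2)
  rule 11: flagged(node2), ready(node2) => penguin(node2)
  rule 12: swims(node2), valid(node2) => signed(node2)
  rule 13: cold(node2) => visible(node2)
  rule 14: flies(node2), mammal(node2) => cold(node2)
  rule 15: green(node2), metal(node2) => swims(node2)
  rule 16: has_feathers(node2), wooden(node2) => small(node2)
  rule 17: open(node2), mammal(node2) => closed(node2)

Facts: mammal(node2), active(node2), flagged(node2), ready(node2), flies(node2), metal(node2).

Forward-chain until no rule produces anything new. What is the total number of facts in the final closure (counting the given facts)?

21

Round 1: rule 1 [active(node2), mammal(node2) => wooden(node2)]; rule 5 [ready(node2), mammal(node2) => green(node2)]; rule 11 [flagged(node2), ready(node2) => penguin(node2)]; rule 14 [flies(node2), mammal(node2) => cold(node2)]. New: wooden(node2), green(node2), penguin(node2), cold(node2).
Round 2: rule 2 [penguin(node2) => has_feathers(node2)]; rule 4 [wooden(node2), cold(node2) => valid(node2)]; rule 13 [cold(node2) => visible(node2)]; rule 15 [green(node2), metal(node2) => swims(node2)]. New: has_feathers(node2), valid(node2), visible(node2), swims(node2).
Round 3: rule 8 [flagged(node2), valid(node2) => locked(node2)]; rule 10 [penguin(node2), swims(node2) => hot(node2)]; rule 12 [swims(node2), valid(node2) => signed(node2)]; rule 16 [has_feathers(node2), wooden(node2) => small(node2)]. New: locked(node2), hot(node2), signed(node2), small(node2).
Round 4: rule 6 [signed(node2) => open(node2)]. New: open(node2).
Round 5: rule 9 [open(node2) => blue(node2)]; rule 17 [open(node2), mammal(node2) => closed(node2)]. New: blue(node2), closed(node2).
Closure: {active(node2), blue(node2), closed(node2), cold(node2), flagged(node2), flies(node2), green(node2), has_feathers(node2), hot(node2), locked(node2), mammal(node2), metal(node2), open(node2), penguin(node2), ready(node2), signed(node2), small(node2), swims(node2), valid(node2), visible(node2), wooden(node2)} — 21 facts.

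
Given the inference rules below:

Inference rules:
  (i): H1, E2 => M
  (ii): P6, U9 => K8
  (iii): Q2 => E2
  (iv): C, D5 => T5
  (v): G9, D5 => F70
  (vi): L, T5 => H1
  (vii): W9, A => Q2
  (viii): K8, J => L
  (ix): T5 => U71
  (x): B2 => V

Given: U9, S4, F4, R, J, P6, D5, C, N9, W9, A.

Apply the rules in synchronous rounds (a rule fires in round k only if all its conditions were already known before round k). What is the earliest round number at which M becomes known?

Round 1 — (ii), (iv), (vii), derive K8, T5, Q2.
Round 2 — (iii), (viii), (ix), derive E2, L, U71.
Round 3 — (vi), derive H1.
Round 4 — (i), derive M.
M first appears in round 4.

4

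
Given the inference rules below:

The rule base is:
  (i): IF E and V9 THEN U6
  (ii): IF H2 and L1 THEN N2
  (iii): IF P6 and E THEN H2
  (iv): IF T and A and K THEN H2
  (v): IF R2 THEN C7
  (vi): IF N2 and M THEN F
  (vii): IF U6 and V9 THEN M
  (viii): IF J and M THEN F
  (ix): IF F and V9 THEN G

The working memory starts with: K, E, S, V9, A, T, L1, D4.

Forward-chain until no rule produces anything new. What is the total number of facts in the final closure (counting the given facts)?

14

Round 1 fires (i), (iv), giving U6, H2.
Round 2 fires (ii), (vii), giving N2, M.
Round 3 fires (vi), giving F.
Round 4 fires (ix), giving G.
Closure: {A, D4, E, F, G, H2, K, L1, M, N2, S, T, U6, V9} — 14 facts.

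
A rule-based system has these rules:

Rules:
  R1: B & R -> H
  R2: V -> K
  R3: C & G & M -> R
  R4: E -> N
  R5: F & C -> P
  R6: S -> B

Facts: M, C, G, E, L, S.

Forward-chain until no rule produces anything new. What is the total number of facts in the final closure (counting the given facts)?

[1] R3 [C & G & M -> R]; R4 [E -> N]; R6 [S -> B]. ⇒ new: R, N, B.
[2] R1 [B & R -> H]. ⇒ new: H.
Closure: {B, C, E, G, H, L, M, N, R, S} — 10 facts.

10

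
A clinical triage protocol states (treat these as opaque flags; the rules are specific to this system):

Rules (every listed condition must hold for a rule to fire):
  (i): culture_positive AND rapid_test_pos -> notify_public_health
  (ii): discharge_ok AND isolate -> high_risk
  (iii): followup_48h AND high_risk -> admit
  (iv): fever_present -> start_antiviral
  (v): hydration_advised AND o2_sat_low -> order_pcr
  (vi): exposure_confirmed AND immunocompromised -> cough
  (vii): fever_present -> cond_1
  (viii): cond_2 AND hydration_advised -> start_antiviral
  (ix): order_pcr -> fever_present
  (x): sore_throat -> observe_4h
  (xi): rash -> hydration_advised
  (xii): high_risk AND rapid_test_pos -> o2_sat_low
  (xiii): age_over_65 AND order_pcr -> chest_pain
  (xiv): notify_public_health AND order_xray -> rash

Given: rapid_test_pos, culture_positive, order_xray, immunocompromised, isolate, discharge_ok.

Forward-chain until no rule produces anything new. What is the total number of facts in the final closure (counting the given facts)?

15

Round 1: (i) [culture_positive AND rapid_test_pos -> notify_public_health]; (ii) [discharge_ok AND isolate -> high_risk]. Adds notify_public_health, high_risk.
Round 2: (xii) [high_risk AND rapid_test_pos -> o2_sat_low]; (xiv) [notify_public_health AND order_xray -> rash]. Adds o2_sat_low, rash.
Round 3: (xi) [rash -> hydration_advised]. Adds hydration_advised.
Round 4: (v) [hydration_advised AND o2_sat_low -> order_pcr]. Adds order_pcr.
Round 5: (ix) [order_pcr -> fever_present]. Adds fever_present.
Round 6: (iv) [fever_present -> start_antiviral]; (vii) [fever_present -> cond_1]. Adds start_antiviral, cond_1.
Closure: {cond_1, culture_positive, discharge_ok, fever_present, high_risk, hydration_advised, immunocompromised, isolate, notify_public_health, o2_sat_low, order_pcr, order_xray, rapid_test_pos, rash, start_antiviral} — 15 facts.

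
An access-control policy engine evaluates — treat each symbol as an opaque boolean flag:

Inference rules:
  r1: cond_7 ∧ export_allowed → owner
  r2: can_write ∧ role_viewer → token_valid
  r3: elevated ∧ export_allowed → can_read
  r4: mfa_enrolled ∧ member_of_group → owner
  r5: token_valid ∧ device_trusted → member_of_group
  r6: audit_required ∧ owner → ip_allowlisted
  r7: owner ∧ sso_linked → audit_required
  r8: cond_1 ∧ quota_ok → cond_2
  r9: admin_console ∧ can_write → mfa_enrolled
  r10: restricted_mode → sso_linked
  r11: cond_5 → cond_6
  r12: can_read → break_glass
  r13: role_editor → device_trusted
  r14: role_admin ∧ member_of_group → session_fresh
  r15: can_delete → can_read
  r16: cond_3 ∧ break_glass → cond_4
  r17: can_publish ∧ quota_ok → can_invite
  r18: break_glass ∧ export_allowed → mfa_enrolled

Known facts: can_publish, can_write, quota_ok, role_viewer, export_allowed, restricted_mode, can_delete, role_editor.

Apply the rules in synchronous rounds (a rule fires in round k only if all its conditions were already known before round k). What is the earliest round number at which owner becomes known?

4

Round 1: r2 [can_write ∧ role_viewer → token_valid]; r10 [restricted_mode → sso_linked]; r13 [role_editor → device_trusted]; r15 [can_delete → can_read]; r17 [can_publish ∧ quota_ok → can_invite]. Adds token_valid, sso_linked, device_trusted, can_read, can_invite.
Round 2: r5 [token_valid ∧ device_trusted → member_of_group]; r12 [can_read → break_glass]. Adds member_of_group, break_glass.
Round 3: r18 [break_glass ∧ export_allowed → mfa_enrolled]. Adds mfa_enrolled.
Round 4: r4 [mfa_enrolled ∧ member_of_group → owner]. Adds owner.
owner first appears in round 4.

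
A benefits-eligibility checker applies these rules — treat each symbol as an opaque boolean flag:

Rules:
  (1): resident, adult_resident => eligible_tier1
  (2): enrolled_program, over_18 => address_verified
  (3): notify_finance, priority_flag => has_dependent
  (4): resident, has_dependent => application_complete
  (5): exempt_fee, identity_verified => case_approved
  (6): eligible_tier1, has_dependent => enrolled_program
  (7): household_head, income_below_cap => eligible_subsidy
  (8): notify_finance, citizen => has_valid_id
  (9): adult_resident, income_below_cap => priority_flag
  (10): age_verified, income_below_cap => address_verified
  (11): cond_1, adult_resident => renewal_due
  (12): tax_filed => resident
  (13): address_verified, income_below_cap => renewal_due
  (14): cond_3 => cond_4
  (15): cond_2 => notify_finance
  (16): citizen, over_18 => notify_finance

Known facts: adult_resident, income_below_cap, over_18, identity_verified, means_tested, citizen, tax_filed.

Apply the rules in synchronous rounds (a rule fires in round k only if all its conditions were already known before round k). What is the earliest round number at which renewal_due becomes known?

Round 1 — (9), (12), (16), derive priority_flag, resident, notify_finance.
Round 2 — (1), (3), (8), derive eligible_tier1, has_dependent, has_valid_id.
Round 3 — (4), (6), derive application_complete, enrolled_program.
Round 4 — (2), derive address_verified.
Round 5 — (13), derive renewal_due.
renewal_due first appears in round 5.

5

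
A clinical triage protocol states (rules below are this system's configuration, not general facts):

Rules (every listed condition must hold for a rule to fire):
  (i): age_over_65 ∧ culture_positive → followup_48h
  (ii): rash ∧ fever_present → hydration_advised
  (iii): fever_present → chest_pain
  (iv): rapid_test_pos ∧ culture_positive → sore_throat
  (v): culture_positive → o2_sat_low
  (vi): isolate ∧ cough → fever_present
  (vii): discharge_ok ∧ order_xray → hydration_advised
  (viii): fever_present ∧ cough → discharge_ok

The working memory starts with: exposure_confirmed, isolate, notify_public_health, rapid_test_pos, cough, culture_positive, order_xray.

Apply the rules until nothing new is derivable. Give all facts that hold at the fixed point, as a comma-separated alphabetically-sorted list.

chest_pain, cough, culture_positive, discharge_ok, exposure_confirmed, fever_present, hydration_advised, isolate, notify_public_health, o2_sat_low, order_xray, rapid_test_pos, sore_throat

Round 1 fires (iv), (v), (vi), giving sore_throat, o2_sat_low, fever_present.
Round 2 fires (iii), (viii), giving chest_pain, discharge_ok.
Round 3 fires (vii), giving hydration_advised.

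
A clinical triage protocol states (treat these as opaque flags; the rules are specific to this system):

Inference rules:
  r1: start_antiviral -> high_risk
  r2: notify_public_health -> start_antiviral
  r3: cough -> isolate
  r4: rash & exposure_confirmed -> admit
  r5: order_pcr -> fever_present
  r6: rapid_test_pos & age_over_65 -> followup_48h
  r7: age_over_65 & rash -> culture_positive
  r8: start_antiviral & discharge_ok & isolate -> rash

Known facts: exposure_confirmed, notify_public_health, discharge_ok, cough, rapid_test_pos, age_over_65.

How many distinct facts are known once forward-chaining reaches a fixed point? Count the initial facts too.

13

[1] r2 [notify_public_health -> start_antiviral]; r3 [cough -> isolate]; r6 [rapid_test_pos & age_over_65 -> followup_48h]. ⇒ new: start_antiviral, isolate, followup_48h.
[2] r1 [start_antiviral -> high_risk]; r8 [start_antiviral & discharge_ok & isolate -> rash]. ⇒ new: high_risk, rash.
[3] r4 [rash & exposure_confirmed -> admit]; r7 [age_over_65 & rash -> culture_positive]. ⇒ new: admit, culture_positive.
Closure: {admit, age_over_65, cough, culture_positive, discharge_ok, exposure_confirmed, followup_48h, high_risk, isolate, notify_public_health, rapid_test_pos, rash, start_antiviral} — 13 facts.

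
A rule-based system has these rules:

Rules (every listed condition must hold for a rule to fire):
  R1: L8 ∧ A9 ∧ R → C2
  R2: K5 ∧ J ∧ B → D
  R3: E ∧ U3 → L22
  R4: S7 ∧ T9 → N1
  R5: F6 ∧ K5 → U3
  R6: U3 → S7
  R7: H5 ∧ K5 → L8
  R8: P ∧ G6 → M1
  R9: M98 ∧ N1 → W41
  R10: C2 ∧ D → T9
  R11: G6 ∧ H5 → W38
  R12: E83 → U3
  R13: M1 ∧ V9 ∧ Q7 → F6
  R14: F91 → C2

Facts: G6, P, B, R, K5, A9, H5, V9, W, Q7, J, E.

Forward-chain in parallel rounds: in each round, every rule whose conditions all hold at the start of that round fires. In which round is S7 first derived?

Round 1 — R2, R7, R8, R11, derive D, L8, M1, W38.
Round 2 — R1, R13, derive C2, F6.
Round 3 — R5, R10, derive U3, T9.
Round 4 — R3, R6, derive L22, S7.
S7 first appears in round 4.

4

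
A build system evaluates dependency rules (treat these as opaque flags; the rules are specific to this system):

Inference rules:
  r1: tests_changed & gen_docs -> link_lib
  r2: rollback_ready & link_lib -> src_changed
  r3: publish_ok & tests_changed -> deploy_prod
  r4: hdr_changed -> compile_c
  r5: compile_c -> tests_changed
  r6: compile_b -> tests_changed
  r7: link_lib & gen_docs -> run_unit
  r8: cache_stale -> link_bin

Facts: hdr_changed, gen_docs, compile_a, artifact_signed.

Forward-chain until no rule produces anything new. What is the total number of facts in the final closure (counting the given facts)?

8

Round 1: r4 [hdr_changed -> compile_c]. New: compile_c.
Round 2: r5 [compile_c -> tests_changed]. New: tests_changed.
Round 3: r1 [tests_changed & gen_docs -> link_lib]. New: link_lib.
Round 4: r7 [link_lib & gen_docs -> run_unit]. New: run_unit.
Closure: {artifact_signed, compile_a, compile_c, gen_docs, hdr_changed, link_lib, run_unit, tests_changed} — 8 facts.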